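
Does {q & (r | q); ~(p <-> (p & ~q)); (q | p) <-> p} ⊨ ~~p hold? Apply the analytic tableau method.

Yes

Initial set: {T (q & (r | q)); T ~(p <-> (p & ~q)); T ((q | p) <-> p); F ~~p}.
T (q & (r | q)): α-rule — add T q, T (r | q).
F ~~p: drop double negation, giving F p.
T ~(p <-> (p & ~q)): β-rule — branch into T p, F (p & ~q)  //  F p, T (p & ~q).
  branch 1 (add T p, F (p & ~q)):
    × closes — contains both p and ~p.
  branch 2 (add F p, T (p & ~q)):
    T (p & ~q): α-rule — add T p, T ~q.
    × closes — contains both p and ~p.
All 2 branches close.
Every branch closed, so the premises entail the conclusion.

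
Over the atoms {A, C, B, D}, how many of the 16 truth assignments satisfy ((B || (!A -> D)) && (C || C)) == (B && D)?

9

Initial set: {T (((B || (!A -> D)) && (C || C)) == (B && D))}.
T (((B || (!A -> D)) && (C || C)) == (B && D)): β-rule — branch into T ((B || (!A -> D)) && (C || C)), T (B && D)  //  F ((B || (!A -> D)) && (C || C)), F (B && D).
  branch 1 (add T ((B || (!A -> D)) && (C || C)), T (B && D)):
    T ((B || (!A -> D)) && (C || C)): α-rule — add T (B || (!A -> D)), T (C || C).
    T (B && D): α-rule — add T B, T D.
    T (B || (!A -> D)): β-rule — branch into T B  //  T (!A -> D).
      branch 1.1 (add T B):
        T (C || C): β-rule — branch into T C  //  T C.
          branch 1.1.1 (add T C):
            ○ open, literals {B=true, C=true, D=true}.
          branch 1.1.2 (add T C):
            ○ open, literals {B=true, C=true, D=true}.
      branch 1.2 (add T (!A -> D)):
        T (C || C): β-rule — branch into T C  //  T C.
          branch 1.2.1 (add T C):
            T (!A -> D): β-rule — branch into F !A  //  T D.
              branch 1.2.1.1 (add F !A):
                ○ open, literals {A=true, B=true, C=true, D=true}.
              branch 1.2.1.2 (add T D):
                ○ open, literals {B=true, C=true, D=true}.
          branch 1.2.2 (add T C):
            T (!A -> D): β-rule — branch into F !A  //  T D.
              branch 1.2.2.1 (add F !A):
                ○ open, literals {A=true, B=true, C=true, D=true}.
              branch 1.2.2.2 (add T D):
                ○ open, literals {B=true, C=true, D=true}.
  branch 2 (add F ((B || (!A -> D)) && (C || C)), F (B && D)):
    F ((B || (!A -> D)) && (C || C)): β-rule — branch into F (B || (!A -> D))  //  F (C || C).
      branch 2.1 (add F (B || (!A -> D))):
        F (B || (!A -> D)): α-rule — add F B, F (!A -> D).
        F (!A -> D): α-rule — add T !A, F D.
        F (B && D): β-rule — branch into F B  //  F D.
          branch 2.1.1 (add F B):
            ○ open, literals {A=false, B=false, D=false}.
          branch 2.1.2 (add F D):
            ○ open, literals {A=false, B=false, D=false}.
      branch 2.2 (add F (C || C)):
        F (C || C): α-rule — add F C, F C.
        F (B && D): β-rule — branch into F B  //  F D.
          branch 2.2.1 (add F B):
            ○ open, literals {B=false, C=false}.
          branch 2.2.2 (add F D):
            ○ open, literals {C=false, D=false}.
0 branches closed, 10 open.
Each open branch fixes some atoms; the unmentioned ones are free. Counting distinct full assignments: branch {B=true, C=true, D=true} (A) contributes 2 new; branch {B=true, C=true, D=true} (A) contributes 0 new; branch {A=true, B=true, C=true, D=true} (none free) contributes 0 new; branch {B=true, C=true, D=true} (A) contributes 0 new; branch {A=true, B=true, C=true, D=true} (none free) contributes 0 new; branch {B=true, C=true, D=true} (A) contributes 0 new; branch {A=false, B=false, D=false} (C) contributes 2 new; branch {A=false, B=false, D=false} (C) contributes 0 new; branch {B=false, C=false} (A, D) contributes 3 new; branch {C=false, D=false} (A, B) contributes 2 new. Total: 9.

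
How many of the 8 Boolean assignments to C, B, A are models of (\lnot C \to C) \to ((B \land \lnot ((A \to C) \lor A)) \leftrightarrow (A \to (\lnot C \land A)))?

6

Initial set: {T ((\lnot C \to C) \to ((B \land \lnot ((A \to C) \lor A)) \leftrightarrow (A \to (\lnot C \land A))))}.
T ((\lnot C \to C) \to ((B \land \lnot ((A \to C) \lor A)) \leftrightarrow (A \to (\lnot C \land A)))): β-rule — branch into F (\lnot C \to C)  //  T ((B \land \lnot ((A \to C) \lor A)) \leftrightarrow (A \to (\lnot C \land A))).
  branch 1 (add F (\lnot C \to C)):
    F (\lnot C \to C): α-rule — add T \lnot C, F C.
    ○ open, literals {C=0}.
  branch 2 (add T ((B \land \lnot ((A \to C) \lor A)) \leftrightarrow (A \to (\lnot C \land A)))):
    T ((B \land \lnot ((A \to C) \lor A)) \leftrightarrow (A \to (\lnot C \land A))): β-rule — branch into T (B \land \lnot ((A \to C) \lor A)), T (A \to (\lnot C \land A))  //  F (B \land \lnot ((A \to C) \lor A)), F (A \to (\lnot C \land A)).
      branch 2.1 (add T (B \land \lnot ((A \to C) \lor A)), T (A \to (\lnot C \land A))):
        T (B \land \lnot ((A \to C) \lor A)): α-rule — add T B, T \lnot ((A \to C) \lor A).
        T \lnot ((A \to C) \lor A): α-rule — add F (A \to C), F A.
        F (A \to C): α-rule — add T A, F C.
        × closes — contains both A and \lnot A.
      branch 2.2 (add F (B \land \lnot ((A \to C) \lor A)), F (A \to (\lnot C \land A))):
        F (A \to (\lnot C \land A)): α-rule — add T A, F (\lnot C \land A).
        F (B \land \lnot ((A \to C) \lor A)): β-rule — branch into F B  //  F \lnot ((A \to C) \lor A).
          branch 2.2.1 (add F B):
            F (\lnot C \land A): β-rule — branch into F \lnot C  //  F A.
              branch 2.2.1.1 (add F \lnot C):
                ○ open, literals {A=1, B=0, C=1}.
              branch 2.2.1.2 (add F A):
                × closes — contains both A and \lnot A.
          branch 2.2.2 (add F \lnot ((A \to C) \lor A)):
            F (\lnot C \land A): β-rule — branch into F \lnot C  //  F A.
              branch 2.2.2.1 (add F \lnot C):
                F \lnot ((A \to C) \lor A): β-rule — branch into T (A \to C)  //  T A.
                  branch 2.2.2.1.1 (add T (A \to C)):
                    T (A \to C): β-rule — branch into F A  //  T C.
                      branch 2.2.2.1.1.1 (add F A):
                        × closes — contains both A and \lnot A.
                      branch 2.2.2.1.1.2 (add T C):
                        ○ open, literals {A=1, C=1}.
                  branch 2.2.2.1.2 (add T A):
                    ○ open, literals {A=1, C=1}.
              branch 2.2.2.2 (add F A):
                × closes — contains both A and \lnot A.
4 branches closed, 4 open.
Each open branch fixes some atoms; the unmentioned ones are free. Counting distinct full assignments: branch {C=0} (B, A) contributes 4 new; branch {A=1, B=0, C=1} (none free) contributes 1 new; branch {A=1, C=1} (B) contributes 1 new; branch {A=1, C=1} (B) contributes 0 new. Total: 6.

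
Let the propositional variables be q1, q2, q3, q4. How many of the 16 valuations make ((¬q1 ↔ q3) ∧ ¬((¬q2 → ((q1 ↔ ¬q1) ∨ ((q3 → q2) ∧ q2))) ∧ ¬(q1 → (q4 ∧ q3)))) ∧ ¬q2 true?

4

Initial set: {T (((¬q1 ↔ q3) ∧ ¬((¬q2 → ((q1 ↔ ¬q1) ∨ ((q3 → q2) ∧ q2))) ∧ ¬(q1 → (q4 ∧ q3)))) ∧ ¬q2)}.
T (((¬q1 ↔ q3) ∧ ¬((¬q2 → ((q1 ↔ ¬q1) ∨ ((q3 → q2) ∧ q2))) ∧ ¬(q1 → (q4 ∧ q3)))) ∧ ¬q2): α-rule — add T ((¬q1 ↔ q3) ∧ ¬((¬q2 → ((q1 ↔ ¬q1) ∨ ((q3 → q2) ∧ q2))) ∧ ¬(q1 → (q4 ∧ q3)))), T ¬q2.
T ((¬q1 ↔ q3) ∧ ¬((¬q2 → ((q1 ↔ ¬q1) ∨ ((q3 → q2) ∧ q2))) ∧ ¬(q1 → (q4 ∧ q3)))): α-rule — add T (¬q1 ↔ q3), T ¬((¬q2 → ((q1 ↔ ¬q1) ∨ ((q3 → q2) ∧ q2))) ∧ ¬(q1 → (q4 ∧ q3))).
T (¬q1 ↔ q3): β-rule — branch into T ¬q1, T q3  //  F ¬q1, F q3.
  branch 1 (add T ¬q1, T q3):
    T ¬((¬q2 → ((q1 ↔ ¬q1) ∨ ((q3 → q2) ∧ q2))) ∧ ¬(q1 → (q4 ∧ q3))): β-rule — branch into F (¬q2 → ((q1 ↔ ¬q1) ∨ ((q3 → q2) ∧ q2)))  //  F ¬(q1 → (q4 ∧ q3)).
      branch 1.1 (add F (¬q2 → ((q1 ↔ ¬q1) ∨ ((q3 → q2) ∧ q2)))):
        F (¬q2 → ((q1 ↔ ¬q1) ∨ ((q3 → q2) ∧ q2))): α-rule — add T ¬q2, F ((q1 ↔ ¬q1) ∨ ((q3 → q2) ∧ q2)).
        F ((q1 ↔ ¬q1) ∨ ((q3 → q2) ∧ q2)): α-rule — add F (q1 ↔ ¬q1), F ((q3 → q2) ∧ q2).
        F (q1 ↔ ¬q1): β-rule — branch into T q1, F ¬q1  //  F q1, T ¬q1.
          branch 1.1.1 (add T q1, F ¬q1):
            × closes — contains both q1 and ¬q1.
          branch 1.1.2 (add F q1, T ¬q1):
            F ((q3 → q2) ∧ q2): β-rule — branch into F (q3 → q2)  //  F q2.
              branch 1.1.2.1 (add F (q3 → q2)):
                F (q3 → q2): α-rule — add T q3, F q2.
                ○ open, literals {q1=false, q2=false, q3=true}.
              branch 1.1.2.2 (add F q2):
                ○ open, literals {q1=false, q2=false, q3=true}.
      branch 1.2 (add F ¬(q1 → (q4 ∧ q3))):
        F ¬(q1 → (q4 ∧ q3)): β-rule — branch into F q1  //  T (q4 ∧ q3).
          branch 1.2.1 (add F q1):
            ○ open, literals {q1=false, q2=false, q3=true}.
          branch 1.2.2 (add T (q4 ∧ q3)):
            T (q4 ∧ q3): α-rule — add T q4, T q3.
            ○ open, literals {q1=false, q2=false, q3=true, q4=true}.
  branch 2 (add F ¬q1, F q3):
    T ¬((¬q2 → ((q1 ↔ ¬q1) ∨ ((q3 → q2) ∧ q2))) ∧ ¬(q1 → (q4 ∧ q3))): β-rule — branch into F (¬q2 → ((q1 ↔ ¬q1) ∨ ((q3 → q2) ∧ q2)))  //  F ¬(q1 → (q4 ∧ q3)).
      branch 2.1 (add F (¬q2 → ((q1 ↔ ¬q1) ∨ ((q3 → q2) ∧ q2)))):
        F (¬q2 → ((q1 ↔ ¬q1) ∨ ((q3 → q2) ∧ q2))): α-rule — add T ¬q2, F ((q1 ↔ ¬q1) ∨ ((q3 → q2) ∧ q2)).
        F ((q1 ↔ ¬q1) ∨ ((q3 → q2) ∧ q2)): α-rule — add F (q1 ↔ ¬q1), F ((q3 → q2) ∧ q2).
        F (q1 ↔ ¬q1): β-rule — branch into T q1, F ¬q1  //  F q1, T ¬q1.
          branch 2.1.1 (add T q1, F ¬q1):
            F ((q3 → q2) ∧ q2): β-rule — branch into F (q3 → q2)  //  F q2.
              branch 2.1.1.1 (add F (q3 → q2)):
                F (q3 → q2): α-rule — add T q3, F q2.
                × closes — contains both q3 and ¬q3.
              branch 2.1.1.2 (add F q2):
                ○ open, literals {q1=true, q2=false, q3=false}.
          branch 2.1.2 (add F q1, T ¬q1):
            × closes — contains both q1 and ¬q1.
      branch 2.2 (add F ¬(q1 → (q4 ∧ q3))):
        F ¬(q1 → (q4 ∧ q3)): β-rule — branch into F q1  //  T (q4 ∧ q3).
          branch 2.2.1 (add F q1):
            × closes — contains both q1 and ¬q1.
          branch 2.2.2 (add T (q4 ∧ q3)):
            T (q4 ∧ q3): α-rule — add T q4, T q3.
            × closes — contains both q3 and ¬q3.
5 branches closed, 5 open.
Each open branch fixes some atoms; the unmentioned ones are free. Counting distinct full assignments: branch {q1=false, q2=false, q3=true} (q4) contributes 2 new; branch {q1=false, q2=false, q3=true} (q4) contributes 0 new; branch {q1=false, q2=false, q3=true} (q4) contributes 0 new; branch {q1=false, q2=false, q3=true, q4=true} (none free) contributes 0 new; branch {q1=true, q2=false, q3=false} (q4) contributes 2 new. Total: 4.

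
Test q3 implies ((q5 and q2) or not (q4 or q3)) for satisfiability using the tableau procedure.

Initial set: {T (q3 implies ((q5 and q2) or not (q4 or q3)))}.
T (q3 implies ((q5 and q2) or not (q4 or q3))): β-rule — branch into F q3  //  T ((q5 and q2) or not (q4 or q3)).
  branch 1 (add F q3):
    ○ open, literals {q3=0}.
  branch 2 (add T ((q5 and q2) or not (q4 or q3))):
    T ((q5 and q2) or not (q4 or q3)): β-rule — branch into T (q5 and q2)  //  T not (q4 or q3).
      branch 2.1 (add T (q5 and q2)):
        T (q5 and q2): α-rule — add T q5, T q2.
        ○ open, literals {q2=1, q5=1}.
      branch 2.2 (add T not (q4 or q3)):
        T not (q4 or q3): α-rule — add F q4, F q3.
        ○ open, literals {q3=0, q4=0}.
0 branches closed, 3 open.
An open branch gives a satisfying assignment: q3=0.

Satisfiable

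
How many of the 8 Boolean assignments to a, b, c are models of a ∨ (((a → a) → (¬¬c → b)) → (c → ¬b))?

Initial set: {(a ∨ (((a → a) → (¬¬c → b)) → (c → ¬b)))}.
(a ∨ (((a → a) → (¬¬c → b)) → (c → ¬b))): β-rule — branch into a  //  (((a → a) → (¬¬c → b)) → (c → ¬b)).
  branch 1 (add a):
    ○ open, literals {a=1}.
  branch 2 (add (((a → a) → (¬¬c → b)) → (c → ¬b))):
    (((a → a) → (¬¬c → b)) → (c → ¬b)): β-rule — branch into ¬((a → a) → (¬¬c → b))  //  (c → ¬b).
      branch 2.1 (add ¬((a → a) → (¬¬c → b))):
        ¬((a → a) → (¬¬c → b)): α-rule — add (a → a), ¬(¬¬c → b).
        ¬(¬¬c → b): α-rule — add ¬¬c, ¬b.
        ¬¬c: drop double negation, giving c.
        (a → a): β-rule — branch into ¬a  //  a.
          branch 2.1.1 (add ¬a):
            ○ open, literals {a=0, b=0, c=1}.
          branch 2.1.2 (add a):
            ○ open, literals {a=1, b=0, c=1}.
      branch 2.2 (add (c → ¬b)):
        (c → ¬b): β-rule — branch into ¬c  //  ¬b.
          branch 2.2.1 (add ¬c):
            ○ open, literals {c=0}.
          branch 2.2.2 (add ¬b):
            ○ open, literals {b=0}.
0 branches closed, 5 open.
Each open branch fixes some atoms; the unmentioned ones are free. Counting distinct full assignments: branch {a=1} (b, c) contributes 4 new; branch {a=0, b=0, c=1} (none free) contributes 1 new; branch {a=1, b=0, c=1} (none free) contributes 0 new; branch {c=0} (a, b) contributes 2 new; branch {b=0} (a, c) contributes 0 new. Total: 7.

7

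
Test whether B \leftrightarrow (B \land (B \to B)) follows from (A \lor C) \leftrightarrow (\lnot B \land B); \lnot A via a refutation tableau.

Yes

Initial set: {T ((A \lor C) \leftrightarrow (\lnot B \land B)); T \lnot A; F (B \leftrightarrow (B \land (B \to B)))}.
T ((A \lor C) \leftrightarrow (\lnot B \land B)): β-rule — branch into T (A \lor C), T (\lnot B \land B)  //  F (A \lor C), F (\lnot B \land B).
  branch 1 (add T (A \lor C), T (\lnot B \land B)):
    T (\lnot B \land B): α-rule — add T \lnot B, T B.
    × closes — contains both B and \lnot B.
  branch 2 (add F (A \lor C), F (\lnot B \land B)):
    F (A \lor C): α-rule — add F A, F C.
    F (B \leftrightarrow (B \land (B \to B))): β-rule — branch into T B, F (B \land (B \to B))  //  F B, T (B \land (B \to B)).
      branch 2.1 (add T B, F (B \land (B \to B))):
        F (\lnot B \land B): β-rule — branch into F \lnot B  //  F B.
          branch 2.1.1 (add F \lnot B):
            F (B \land (B \to B)): β-rule — branch into F B  //  F (B \to B).
              branch 2.1.1.1 (add F B):
                × closes — contains both B and \lnot B.
              branch 2.1.1.2 (add F (B \to B)):
                F (B \to B): α-rule — add T B, F B.
                × closes — contains both B and \lnot B.
          branch 2.1.2 (add F B):
            × closes — contains both B and \lnot B.
      branch 2.2 (add F B, T (B \land (B \to B))):
        T (B \land (B \to B)): α-rule — add T B, T (B \to B).
        × closes — contains both B and \lnot B.
All 5 branches close.
Every branch closed, so the premises entail the conclusion.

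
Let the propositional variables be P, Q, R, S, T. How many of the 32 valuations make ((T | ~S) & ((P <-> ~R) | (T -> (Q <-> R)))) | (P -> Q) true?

28

Initial set: {T (((T | ~S) & ((P <-> ~R) | (T -> (Q <-> R)))) | (P -> Q))}.
T (((T | ~S) & ((P <-> ~R) | (T -> (Q <-> R)))) | (P -> Q)): β-rule — branch into T ((T | ~S) & ((P <-> ~R) | (T -> (Q <-> R))))  //  T (P -> Q).
  branch 1 (add T ((T | ~S) & ((P <-> ~R) | (T -> (Q <-> R))))):
    T ((T | ~S) & ((P <-> ~R) | (T -> (Q <-> R)))): α-rule — add T (T | ~S), T ((P <-> ~R) | (T -> (Q <-> R))).
    T (T | ~S): β-rule — branch into T T  //  T ~S.
      branch 1.1 (add T T):
        T ((P <-> ~R) | (T -> (Q <-> R))): β-rule — branch into T (P <-> ~R)  //  T (T -> (Q <-> R)).
          branch 1.1.1 (add T (P <-> ~R)):
            T (P <-> ~R): β-rule — branch into T P, T ~R  //  F P, F ~R.
              branch 1.1.1.1 (add T P, T ~R):
                ○ open, literals {P=T, R=F, T=T}.
              branch 1.1.1.2 (add F P, F ~R):
                ○ open, literals {P=F, R=T, T=T}.
          branch 1.1.2 (add T (T -> (Q <-> R))):
            T (T -> (Q <-> R)): β-rule — branch into F T  //  T (Q <-> R).
              branch 1.1.2.1 (add F T):
                × closes — contains both T and ~T.
              branch 1.1.2.2 (add T (Q <-> R)):
                T (Q <-> R): β-rule — branch into T Q, T R  //  F Q, F R.
                  branch 1.1.2.2.1 (add T Q, T R):
                    ○ open, literals {Q=T, R=T, T=T}.
                  branch 1.1.2.2.2 (add F Q, F R):
                    ○ open, literals {Q=F, R=F, T=T}.
      branch 1.2 (add T ~S):
        T ((P <-> ~R) | (T -> (Q <-> R))): β-rule — branch into T (P <-> ~R)  //  T (T -> (Q <-> R)).
          branch 1.2.1 (add T (P <-> ~R)):
            T (P <-> ~R): β-rule — branch into T P, T ~R  //  F P, F ~R.
              branch 1.2.1.1 (add T P, T ~R):
                ○ open, literals {P=T, R=F, S=F}.
              branch 1.2.1.2 (add F P, F ~R):
                ○ open, literals {P=F, R=T, S=F}.
          branch 1.2.2 (add T (T -> (Q <-> R))):
            T (T -> (Q <-> R)): β-rule — branch into F T  //  T (Q <-> R).
              branch 1.2.2.1 (add F T):
                ○ open, literals {S=F, T=F}.
              branch 1.2.2.2 (add T (Q <-> R)):
                T (Q <-> R): β-rule — branch into T Q, T R  //  F Q, F R.
                  branch 1.2.2.2.1 (add T Q, T R):
                    ○ open, literals {Q=T, R=T, S=F}.
                  branch 1.2.2.2.2 (add F Q, F R):
                    ○ open, literals {Q=F, R=F, S=F}.
  branch 2 (add T (P -> Q)):
    T (P -> Q): β-rule — branch into F P  //  T Q.
      branch 2.1 (add F P):
        ○ open, literals {P=F}.
      branch 2.2 (add T Q):
        ○ open, literals {Q=T}.
1 branch closed, 11 open.
Each open branch fixes some atoms; the unmentioned ones are free. Counting distinct full assignments: branch {P=T, R=F, T=T} (Q, S) contributes 4 new; branch {P=F, R=T, T=T} (Q, S) contributes 4 new; branch {Q=T, R=T, T=T} (P, S) contributes 2 new; branch {Q=F, R=F, T=T} (P, S) contributes 2 new; branch {P=T, R=F, S=F} (Q, T) contributes 2 new; branch {P=F, R=T, S=F} (Q, T) contributes 2 new; branch {S=F, T=F} (P, Q, R) contributes 4 new; branch {Q=T, R=T, S=F} (P, T) contributes 0 new; branch {Q=F, R=F, S=F} (P, T) contributes 0 new; branch {P=F} (Q, R, S, T) contributes 6 new; branch {Q=T} (P, R, S, T) contributes 2 new. Total: 28.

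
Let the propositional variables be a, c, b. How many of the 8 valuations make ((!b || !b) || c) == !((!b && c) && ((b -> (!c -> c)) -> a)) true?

5

Initial set: {(((!b || !b) || c) == !((!b && c) && ((b -> (!c -> c)) -> a)))}.
(((!b || !b) || c) == !((!b && c) && ((b -> (!c -> c)) -> a))): β-rule — branch into ((!b || !b) || c), !((!b && c) && ((b -> (!c -> c)) -> a))  //  !((!b || !b) || c), !!((!b && c) && ((b -> (!c -> c)) -> a)).
  branch 1 (add ((!b || !b) || c), !((!b && c) && ((b -> (!c -> c)) -> a))):
    ((!b || !b) || c): β-rule — branch into (!b || !b)  //  c.
      branch 1.1 (add (!b || !b)):
        !((!b && c) && ((b -> (!c -> c)) -> a)): β-rule — branch into !(!b && c)  //  !((b -> (!c -> c)) -> a).
          branch 1.1.1 (add !(!b && c)):
            (!b || !b): β-rule — branch into !b  //  !b.
              branch 1.1.1.1 (add !b):
                !(!b && c): β-rule — branch into !!b  //  !c.
                  branch 1.1.1.1.1 (add !!b):
                    × closes — contains both b and !b.
                  branch 1.1.1.1.2 (add !c):
                    ○ open, literals {b=F, c=F}.
              branch 1.1.1.2 (add !b):
                !(!b && c): β-rule — branch into !!b  //  !c.
                  branch 1.1.1.2.1 (add !!b):
                    × closes — contains both b and !b.
                  branch 1.1.1.2.2 (add !c):
                    ○ open, literals {b=F, c=F}.
          branch 1.1.2 (add !((b -> (!c -> c)) -> a)):
            !((b -> (!c -> c)) -> a): α-rule — add (b -> (!c -> c)), !a.
            (!b || !b): β-rule — branch into !b  //  !b.
              branch 1.1.2.1 (add !b):
                (b -> (!c -> c)): β-rule — branch into !b  //  (!c -> c).
                  branch 1.1.2.1.1 (add !b):
                    ○ open, literals {a=F, b=F}.
                  branch 1.1.2.1.2 (add (!c -> c)):
                    (!c -> c): β-rule — branch into !!c  //  c.
                      branch 1.1.2.1.2.1 (add !!c):
                        ○ open, literals {a=F, b=F, c=T}.
                      branch 1.1.2.1.2.2 (add c):
                        ○ open, literals {a=F, b=F, c=T}.
              branch 1.1.2.2 (add !b):
                (b -> (!c -> c)): β-rule — branch into !b  //  (!c -> c).
                  branch 1.1.2.2.1 (add !b):
                    ○ open, literals {a=F, b=F}.
                  branch 1.1.2.2.2 (add (!c -> c)):
                    (!c -> c): β-rule — branch into !!c  //  c.
                      branch 1.1.2.2.2.1 (add !!c):
                        ○ open, literals {a=F, b=F, c=T}.
                      branch 1.1.2.2.2.2 (add c):
                        ○ open, literals {a=F, b=F, c=T}.
      branch 1.2 (add c):
        !((!b && c) && ((b -> (!c -> c)) -> a)): β-rule — branch into !(!b && c)  //  !((b -> (!c -> c)) -> a).
          branch 1.2.1 (add !(!b && c)):
            !(!b && c): β-rule — branch into !!b  //  !c.
              branch 1.2.1.1 (add !!b):
                ○ open, literals {b=T, c=T}.
              branch 1.2.1.2 (add !c):
                × closes — contains both c and !c.
          branch 1.2.2 (add !((b -> (!c -> c)) -> a)):
            !((b -> (!c -> c)) -> a): α-rule — add (b -> (!c -> c)), !a.
            (b -> (!c -> c)): β-rule — branch into !b  //  (!c -> c).
              branch 1.2.2.1 (add !b):
                ○ open, literals {a=F, b=F, c=T}.
              branch 1.2.2.2 (add (!c -> c)):
                (!c -> c): β-rule — branch into !!c  //  c.
                  branch 1.2.2.2.1 (add !!c):
                    ○ open, literals {a=F, c=T}.
                  branch 1.2.2.2.2 (add c):
                    ○ open, literals {a=F, c=T}.
  branch 2 (add !((!b || !b) || c), !!((!b && c) && ((b -> (!c -> c)) -> a))):
    !((!b || !b) || c): α-rule — add !(!b || !b), !c.
    !!((!b && c) && ((b -> (!c -> c)) -> a)): α-rule — add (!b && c), ((b -> (!c -> c)) -> a).
    !(!b || !b): α-rule — add !!b, !!b.
    (!b && c): α-rule — add !b, c.
    × closes — contains both b and !b.
4 branches closed, 12 open.
Each open branch fixes some atoms; the unmentioned ones are free. Counting distinct full assignments: branch {b=F, c=F} (a) contributes 2 new; branch {b=F, c=F} (a) contributes 0 new; branch {a=F, b=F} (c) contributes 1 new; branch {a=F, b=F, c=T} (none free) contributes 0 new; branch {a=F, b=F, c=T} (none free) contributes 0 new; branch {a=F, b=F} (c) contributes 0 new; branch {a=F, b=F, c=T} (none free) contributes 0 new; branch {a=F, b=F, c=T} (none free) contributes 0 new; branch {b=T, c=T} (a) contributes 2 new; branch {a=F, b=F, c=T} (none free) contributes 0 new; branch {a=F, c=T} (b) contributes 0 new; branch {a=F, c=T} (b) contributes 0 new. Total: 5.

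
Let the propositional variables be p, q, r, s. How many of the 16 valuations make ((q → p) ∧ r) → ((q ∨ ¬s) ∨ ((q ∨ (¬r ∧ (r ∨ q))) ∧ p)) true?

14

Initial set: {(((q → p) ∧ r) → ((q ∨ ¬s) ∨ ((q ∨ (¬r ∧ (r ∨ q))) ∧ p)))}.
(((q → p) ∧ r) → ((q ∨ ¬s) ∨ ((q ∨ (¬r ∧ (r ∨ q))) ∧ p))): β-rule — branch into ¬((q → p) ∧ r)  //  ((q ∨ ¬s) ∨ ((q ∨ (¬r ∧ (r ∨ q))) ∧ p)).
  branch 1 (add ¬((q → p) ∧ r)):
    ¬((q → p) ∧ r): β-rule — branch into ¬(q → p)  //  ¬r.
      branch 1.1 (add ¬(q → p)):
        ¬(q → p): α-rule — add q, ¬p.
        ○ open, literals {p=F, q=T}.
      branch 1.2 (add ¬r):
        ○ open, literals {r=F}.
  branch 2 (add ((q ∨ ¬s) ∨ ((q ∨ (¬r ∧ (r ∨ q))) ∧ p))):
    ((q ∨ ¬s) ∨ ((q ∨ (¬r ∧ (r ∨ q))) ∧ p)): β-rule — branch into (q ∨ ¬s)  //  ((q ∨ (¬r ∧ (r ∨ q))) ∧ p).
      branch 2.1 (add (q ∨ ¬s)):
        (q ∨ ¬s): β-rule — branch into q  //  ¬s.
          branch 2.1.1 (add q):
            ○ open, literals {q=T}.
          branch 2.1.2 (add ¬s):
            ○ open, literals {s=F}.
      branch 2.2 (add ((q ∨ (¬r ∧ (r ∨ q))) ∧ p)):
        ((q ∨ (¬r ∧ (r ∨ q))) ∧ p): α-rule — add (q ∨ (¬r ∧ (r ∨ q))), p.
        (q ∨ (¬r ∧ (r ∨ q))): β-rule — branch into q  //  (¬r ∧ (r ∨ q)).
          branch 2.2.1 (add q):
            ○ open, literals {p=T, q=T}.
          branch 2.2.2 (add (¬r ∧ (r ∨ q))):
            (¬r ∧ (r ∨ q)): α-rule — add ¬r, (r ∨ q).
            (r ∨ q): β-rule — branch into r  //  q.
              branch 2.2.2.1 (add r):
                × closes — contains both r and ¬r.
              branch 2.2.2.2 (add q):
                ○ open, literals {p=T, q=T, r=F}.
1 branch closed, 6 open.
Each open branch fixes some atoms; the unmentioned ones are free. Counting distinct full assignments: branch {p=F, q=T} (r, s) contributes 4 new; branch {r=F} (p, q, s) contributes 6 new; branch {q=T} (p, r, s) contributes 2 new; branch {s=F} (p, q, r) contributes 2 new; branch {p=T, q=T} (r, s) contributes 0 new; branch {p=T, q=T, r=F} (s) contributes 0 new. Total: 14.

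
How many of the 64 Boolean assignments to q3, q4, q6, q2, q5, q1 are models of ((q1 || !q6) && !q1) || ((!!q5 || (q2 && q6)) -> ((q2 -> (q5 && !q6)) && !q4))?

Initial set: {(((q1 || !q6) && !q1) || ((!!q5 || (q2 && q6)) -> ((q2 -> (q5 && !q6)) && !q4)))}.
(((q1 || !q6) && !q1) || ((!!q5 || (q2 && q6)) -> ((q2 -> (q5 && !q6)) && !q4))): β-rule — branch into ((q1 || !q6) && !q1)  //  ((!!q5 || (q2 && q6)) -> ((q2 -> (q5 && !q6)) && !q4)).
  branch 1 (add ((q1 || !q6) && !q1)):
    ((q1 || !q6) && !q1): α-rule — add (q1 || !q6), !q1.
    (q1 || !q6): β-rule — branch into q1  //  !q6.
      branch 1.1 (add q1):
        × closes — contains both q1 and !q1.
      branch 1.2 (add !q6):
        ○ open, literals {q1=0, q6=0}.
  branch 2 (add ((!!q5 || (q2 && q6)) -> ((q2 -> (q5 && !q6)) && !q4))):
    ((!!q5 || (q2 && q6)) -> ((q2 -> (q5 && !q6)) && !q4)): β-rule — branch into !(!!q5 || (q2 && q6))  //  ((q2 -> (q5 && !q6)) && !q4).
      branch 2.1 (add !(!!q5 || (q2 && q6))):
        !(!!q5 || (q2 && q6)): α-rule — add !!!q5, !(q2 && q6).
        !!!q5: drop double negation, giving !q5.
        !(q2 && q6): β-rule — branch into !q2  //  !q6.
          branch 2.1.1 (add !q2):
            ○ open, literals {q2=0, q5=0}.
          branch 2.1.2 (add !q6):
            ○ open, literals {q5=0, q6=0}.
      branch 2.2 (add ((q2 -> (q5 && !q6)) && !q4)):
        ((q2 -> (q5 && !q6)) && !q4): α-rule — add (q2 -> (q5 && !q6)), !q4.
        (q2 -> (q5 && !q6)): β-rule — branch into !q2  //  (q5 && !q6).
          branch 2.2.1 (add !q2):
            ○ open, literals {q2=0, q4=0}.
          branch 2.2.2 (add (q5 && !q6)):
            (q5 && !q6): α-rule — add q5, !q6.
            ○ open, literals {q4=0, q5=1, q6=0}.
1 branch closed, 5 open.
Each open branch fixes some atoms; the unmentioned ones are free. Counting distinct full assignments: branch {q1=0, q6=0} (q3, q4, q2, q5) contributes 16 new; branch {q2=0, q5=0} (q3, q4, q6, q1) contributes 12 new; branch {q5=0, q6=0} (q3, q4, q2, q1) contributes 4 new; branch {q2=0, q4=0} (q3, q6, q5, q1) contributes 6 new; branch {q4=0, q5=1, q6=0} (q3, q2, q1) contributes 2 new. Total: 40.

40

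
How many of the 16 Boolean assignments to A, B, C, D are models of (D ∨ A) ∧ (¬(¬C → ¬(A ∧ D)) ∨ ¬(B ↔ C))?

Initial set: {((D ∨ A) ∧ (¬(¬C → ¬(A ∧ D)) ∨ ¬(B ↔ C)))}.
((D ∨ A) ∧ (¬(¬C → ¬(A ∧ D)) ∨ ¬(B ↔ C))): α-rule — add (D ∨ A), (¬(¬C → ¬(A ∧ D)) ∨ ¬(B ↔ C)).
(D ∨ A): β-rule — branch into D  //  A.
  branch 1 (add D):
    (¬(¬C → ¬(A ∧ D)) ∨ ¬(B ↔ C)): β-rule — branch into ¬(¬C → ¬(A ∧ D))  //  ¬(B ↔ C).
      branch 1.1 (add ¬(¬C → ¬(A ∧ D))):
        ¬(¬C → ¬(A ∧ D)): α-rule — add ¬C, ¬¬(A ∧ D).
        ¬¬(A ∧ D): α-rule — add A, D.
        ○ open, literals {A=T, C=F, D=T}.
      branch 1.2 (add ¬(B ↔ C)):
        ¬(B ↔ C): β-rule — branch into B, ¬C  //  ¬B, C.
          branch 1.2.1 (add B, ¬C):
            ○ open, literals {B=T, C=F, D=T}.
          branch 1.2.2 (add ¬B, C):
            ○ open, literals {B=F, C=T, D=T}.
  branch 2 (add A):
    (¬(¬C → ¬(A ∧ D)) ∨ ¬(B ↔ C)): β-rule — branch into ¬(¬C → ¬(A ∧ D))  //  ¬(B ↔ C).
      branch 2.1 (add ¬(¬C → ¬(A ∧ D))):
        ¬(¬C → ¬(A ∧ D)): α-rule — add ¬C, ¬¬(A ∧ D).
        ¬¬(A ∧ D): α-rule — add A, D.
        ○ open, literals {A=T, C=F, D=T}.
      branch 2.2 (add ¬(B ↔ C)):
        ¬(B ↔ C): β-rule — branch into B, ¬C  //  ¬B, C.
          branch 2.2.1 (add B, ¬C):
            ○ open, literals {A=T, B=T, C=F}.
          branch 2.2.2 (add ¬B, C):
            ○ open, literals {A=T, B=F, C=T}.
0 branches closed, 6 open.
Each open branch fixes some atoms; the unmentioned ones are free. Counting distinct full assignments: branch {A=T, C=F, D=T} (B) contributes 2 new; branch {B=T, C=F, D=T} (A) contributes 1 new; branch {B=F, C=T, D=T} (A) contributes 2 new; branch {A=T, C=F, D=T} (B) contributes 0 new; branch {A=T, B=T, C=F} (D) contributes 1 new; branch {A=T, B=F, C=T} (D) contributes 1 new. Total: 7.

7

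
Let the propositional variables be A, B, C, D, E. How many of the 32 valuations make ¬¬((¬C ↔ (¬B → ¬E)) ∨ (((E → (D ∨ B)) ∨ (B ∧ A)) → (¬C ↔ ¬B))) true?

28

Initial set: {T ¬¬((¬C ↔ (¬B → ¬E)) ∨ (((E → (D ∨ B)) ∨ (B ∧ A)) → (¬C ↔ ¬B)))}.
T ¬¬((¬C ↔ (¬B → ¬E)) ∨ (((E → (D ∨ B)) ∨ (B ∧ A)) → (¬C ↔ ¬B))): drop double negation, giving T ((¬C ↔ (¬B → ¬E)) ∨ (((E → (D ∨ B)) ∨ (B ∧ A)) → (¬C ↔ ¬B))).
T ((¬C ↔ (¬B → ¬E)) ∨ (((E → (D ∨ B)) ∨ (B ∧ A)) → (¬C ↔ ¬B))): β-rule — branch into T (¬C ↔ (¬B → ¬E))  //  T (((E → (D ∨ B)) ∨ (B ∧ A)) → (¬C ↔ ¬B)).
  branch 1 (add T (¬C ↔ (¬B → ¬E))):
    T (¬C ↔ (¬B → ¬E)): β-rule — branch into T ¬C, T (¬B → ¬E)  //  F ¬C, F (¬B → ¬E).
      branch 1.1 (add T ¬C, T (¬B → ¬E)):
        T (¬B → ¬E): β-rule — branch into F ¬B  //  T ¬E.
          branch 1.1.1 (add F ¬B):
            ○ open, literals {B=T, C=F}.
          branch 1.1.2 (add T ¬E):
            ○ open, literals {C=F, E=F}.
      branch 1.2 (add F ¬C, F (¬B → ¬E)):
        F (¬B → ¬E): α-rule — add T ¬B, F ¬E.
        ○ open, literals {B=F, C=T, E=T}.
  branch 2 (add T (((E → (D ∨ B)) ∨ (B ∧ A)) → (¬C ↔ ¬B))):
    T (((E → (D ∨ B)) ∨ (B ∧ A)) → (¬C ↔ ¬B)): β-rule — branch into F ((E → (D ∨ B)) ∨ (B ∧ A))  //  T (¬C ↔ ¬B).
      branch 2.1 (add F ((E → (D ∨ B)) ∨ (B ∧ A))):
        F ((E → (D ∨ B)) ∨ (B ∧ A)): α-rule — add F (E → (D ∨ B)), F (B ∧ A).
        F (E → (D ∨ B)): α-rule — add T E, F (D ∨ B).
        F (D ∨ B): α-rule — add F D, F B.
        F (B ∧ A): β-rule — branch into F B  //  F A.
          branch 2.1.1 (add F B):
            ○ open, literals {B=F, D=F, E=T}.
          branch 2.1.2 (add F A):
            ○ open, literals {A=F, B=F, D=F, E=T}.
      branch 2.2 (add T (¬C ↔ ¬B)):
        T (¬C ↔ ¬B): β-rule — branch into T ¬C, T ¬B  //  F ¬C, F ¬B.
          branch 2.2.1 (add T ¬C, T ¬B):
            ○ open, literals {B=F, C=F}.
          branch 2.2.2 (add F ¬C, F ¬B):
            ○ open, literals {B=T, C=T}.
0 branches closed, 7 open.
Each open branch fixes some atoms; the unmentioned ones are free. Counting distinct full assignments: branch {B=T, C=F} (A, D, E) contributes 8 new; branch {C=F, E=F} (A, B, D) contributes 4 new; branch {B=F, C=T, E=T} (A, D) contributes 4 new; branch {B=F, D=F, E=T} (A, C) contributes 2 new; branch {A=F, B=F, D=F, E=T} (C) contributes 0 new; branch {B=F, C=F} (A, D, E) contributes 2 new; branch {B=T, C=T} (A, D, E) contributes 8 new. Total: 28.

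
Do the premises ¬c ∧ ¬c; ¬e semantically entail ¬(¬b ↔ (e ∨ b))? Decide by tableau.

Initial set: {T (¬c ∧ ¬c); T ¬e; F ¬(¬b ↔ (e ∨ b))}.
T (¬c ∧ ¬c): α-rule — add T ¬c, T ¬c.
F ¬(¬b ↔ (e ∨ b)): β-rule — branch into T ¬b, T (e ∨ b)  //  F ¬b, F (e ∨ b).
  branch 1 (add T ¬b, T (e ∨ b)):
    T (e ∨ b): β-rule — branch into T e  //  T b.
      branch 1.1 (add T e):
        × closes — contains both e and ¬e.
      branch 1.2 (add T b):
        × closes — contains both b and ¬b.
  branch 2 (add F ¬b, F (e ∨ b)):
    F (e ∨ b): α-rule — add F e, F b.
    × closes — contains both b and ¬b.
All 3 branches close.
Every branch closed, so the premises entail the conclusion.

Yes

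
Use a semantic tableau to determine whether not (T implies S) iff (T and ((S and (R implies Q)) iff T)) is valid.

Assume the negation and expand:
Initial set: {not (not (T implies S) iff (T and ((S and (R implies Q)) iff T)))}.
not (not (T implies S) iff (T and ((S and (R implies Q)) iff T))): β-rule — branch into not (T implies S), not (T and ((S and (R implies Q)) iff T))  //  not not (T implies S), (T and ((S and (R implies Q)) iff T)).
  branch 1 (add not (T implies S), not (T and ((S and (R implies Q)) iff T))):
    not (T implies S): α-rule — add T, not S.
    not (T and ((S and (R implies Q)) iff T)): β-rule — branch into not T  //  not ((S and (R implies Q)) iff T).
      branch 1.1 (add not T):
        × closes — contains both T and not T.
      branch 1.2 (add not ((S and (R implies Q)) iff T)):
        not ((S and (R implies Q)) iff T): β-rule — branch into (S and (R implies Q)), not T  //  not (S and (R implies Q)), T.
          branch 1.2.1 (add (S and (R implies Q)), not T):
            × closes — contains both T and not T.
          branch 1.2.2 (add not (S and (R implies Q)), T):
            not (S and (R implies Q)): β-rule — branch into not S  //  not (R implies Q).
              branch 1.2.2.1 (add not S):
                ○ open, literals {S=0, T=1}.
              branch 1.2.2.2 (add not (R implies Q)):
                not (R implies Q): α-rule — add R, not Q.
                ○ open, literals {Q=0, R=1, S=0, T=1}.
  branch 2 (add not not (T implies S), (T and ((S and (R implies Q)) iff T))):
    (T and ((S and (R implies Q)) iff T)): α-rule — add T, ((S and (R implies Q)) iff T).
    not not (T implies S): β-rule — branch into not T  //  S.
      branch 2.1 (add not T):
        × closes — contains both T and not T.
      branch 2.2 (add S):
        ((S and (R implies Q)) iff T): β-rule — branch into (S and (R implies Q)), T  //  not (S and (R implies Q)), not T.
          branch 2.2.1 (add (S and (R implies Q)), T):
            (S and (R implies Q)): α-rule — add S, (R implies Q).
            (R implies Q): β-rule — branch into not R  //  Q.
              branch 2.2.1.1 (add not R):
                ○ open, literals {R=0, S=1, T=1}.
              branch 2.2.1.2 (add Q):
                ○ open, literals {Q=1, S=1, T=1}.
          branch 2.2.2 (add not (S and (R implies Q)), not T):
            × closes — contains both T and not T.
4 branches closed, 4 open.
An open branch gives a countermodel: S=0, T=1 (unmentioned atoms arbitrary); under it the original formula is false.

Not valid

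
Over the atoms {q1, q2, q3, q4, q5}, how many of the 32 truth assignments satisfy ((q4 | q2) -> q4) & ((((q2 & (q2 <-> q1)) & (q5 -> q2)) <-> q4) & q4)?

Initial set: {(((q4 | q2) -> q4) & ((((q2 & (q2 <-> q1)) & (q5 -> q2)) <-> q4) & q4))}.
(((q4 | q2) -> q4) & ((((q2 & (q2 <-> q1)) & (q5 -> q2)) <-> q4) & q4)): α-rule — add ((q4 | q2) -> q4), ((((q2 & (q2 <-> q1)) & (q5 -> q2)) <-> q4) & q4).
((((q2 & (q2 <-> q1)) & (q5 -> q2)) <-> q4) & q4): α-rule — add (((q2 & (q2 <-> q1)) & (q5 -> q2)) <-> q4), q4.
((q4 | q2) -> q4): β-rule — branch into ~(q4 | q2)  //  q4.
  branch 1 (add ~(q4 | q2)):
    ~(q4 | q2): α-rule — add ~q4, ~q2.
    × closes — contains both q4 and ~q4.
  branch 2 (add q4):
    (((q2 & (q2 <-> q1)) & (q5 -> q2)) <-> q4): β-rule — branch into ((q2 & (q2 <-> q1)) & (q5 -> q2)), q4  //  ~((q2 & (q2 <-> q1)) & (q5 -> q2)), ~q4.
      branch 2.1 (add ((q2 & (q2 <-> q1)) & (q5 -> q2)), q4):
        ((q2 & (q2 <-> q1)) & (q5 -> q2)): α-rule — add (q2 & (q2 <-> q1)), (q5 -> q2).
        (q2 & (q2 <-> q1)): α-rule — add q2, (q2 <-> q1).
        (q5 -> q2): β-rule — branch into ~q5  //  q2.
          branch 2.1.1 (add ~q5):
            (q2 <-> q1): β-rule — branch into q2, q1  //  ~q2, ~q1.
              branch 2.1.1.1 (add q2, q1):
                ○ open, literals {q1=1, q2=1, q4=1, q5=0}.
              branch 2.1.1.2 (add ~q2, ~q1):
                × closes — contains both q2 and ~q2.
          branch 2.1.2 (add q2):
            (q2 <-> q1): β-rule — branch into q2, q1  //  ~q2, ~q1.
              branch 2.1.2.1 (add q2, q1):
                ○ open, literals {q1=1, q2=1, q4=1}.
              branch 2.1.2.2 (add ~q2, ~q1):
                × closes — contains both q2 and ~q2.
      branch 2.2 (add ~((q2 & (q2 <-> q1)) & (q5 -> q2)), ~q4):
        × closes — contains both q4 and ~q4.
4 branches closed, 2 open.
Each open branch fixes some atoms; the unmentioned ones are free. Counting distinct full assignments: branch {q1=1, q2=1, q4=1, q5=0} (q3) contributes 2 new; branch {q1=1, q2=1, q4=1} (q3, q5) contributes 2 new. Total: 4.

4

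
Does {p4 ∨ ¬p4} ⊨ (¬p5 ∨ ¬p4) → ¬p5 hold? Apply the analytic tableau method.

Initial set: {T (p4 ∨ ¬p4); F ((¬p5 ∨ ¬p4) → ¬p5)}.
F ((¬p5 ∨ ¬p4) → ¬p5): α-rule — add T (¬p5 ∨ ¬p4), F ¬p5.
T (p4 ∨ ¬p4): β-rule — branch into T p4  //  T ¬p4.
  branch 1 (add T p4):
    T (¬p5 ∨ ¬p4): β-rule — branch into T ¬p5  //  T ¬p4.
      branch 1.1 (add T ¬p5):
        × closes — contains both p5 and ¬p5.
      branch 1.2 (add T ¬p4):
        × closes — contains both p4 and ¬p4.
  branch 2 (add T ¬p4):
    T (¬p5 ∨ ¬p4): β-rule — branch into T ¬p5  //  T ¬p4.
      branch 2.1 (add T ¬p5):
        × closes — contains both p5 and ¬p5.
      branch 2.2 (add T ¬p4):
        ○ open, literals {p4=false, p5=true}.
3 branches closed, 1 open.
An open branch gives a countermodel: p4=false, p5=true (unmentioned atoms arbitrary); the premises hold there but the conclusion fails.

No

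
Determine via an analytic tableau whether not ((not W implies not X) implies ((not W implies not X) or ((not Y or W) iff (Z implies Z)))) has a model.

Unsatisfiable

Initial set: {not ((not W implies not X) implies ((not W implies not X) or ((not Y or W) iff (Z implies Z))))}.
not ((not W implies not X) implies ((not W implies not X) or ((not Y or W) iff (Z implies Z)))): α-rule — add (not W implies not X), not ((not W implies not X) or ((not Y or W) iff (Z implies Z))).
not ((not W implies not X) or ((not Y or W) iff (Z implies Z))): α-rule — add not (not W implies not X), not ((not Y or W) iff (Z implies Z)).
not (not W implies not X): α-rule — add not W, not not X.
(not W implies not X): β-rule — branch into not not W  //  not X.
  branch 1 (add not not W):
    × closes — contains both W and not W.
  branch 2 (add not X):
    × closes — contains both X and not X.
All 2 branches close.
Every branch closed; the formula is unsatisfiable.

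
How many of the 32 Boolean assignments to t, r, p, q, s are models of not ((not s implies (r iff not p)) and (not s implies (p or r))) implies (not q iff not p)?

Initial set: {(not ((not s implies (r iff not p)) and (not s implies (p or r))) implies (not q iff not p))}.
(not ((not s implies (r iff not p)) and (not s implies (p or r))) implies (not q iff not p)): β-rule — branch into not not ((not s implies (r iff not p)) and (not s implies (p or r)))  //  (not q iff not p).
  branch 1 (add not not ((not s implies (r iff not p)) and (not s implies (p or r)))):
    not not ((not s implies (r iff not p)) and (not s implies (p or r))): α-rule — add (not s implies (r iff not p)), (not s implies (p or r)).
    (not s implies (r iff not p)): β-rule — branch into not not s  //  (r iff not p).
      branch 1.1 (add not not s):
        (not s implies (p or r)): β-rule — branch into not not s  //  (p or r).
          branch 1.1.1 (add not not s):
            ○ open, literals {s=true}.
          branch 1.1.2 (add (p or r)):
            (p or r): β-rule — branch into p  //  r.
              branch 1.1.2.1 (add p):
                ○ open, literals {p=true, s=true}.
              branch 1.1.2.2 (add r):
                ○ open, literals {r=true, s=true}.
      branch 1.2 (add (r iff not p)):
        (not s implies (p or r)): β-rule — branch into not not s  //  (p or r).
          branch 1.2.1 (add not not s):
            (r iff not p): β-rule — branch into r, not p  //  not r, not not p.
              branch 1.2.1.1 (add r, not p):
                ○ open, literals {p=false, r=true, s=true}.
              branch 1.2.1.2 (add not r, not not p):
                ○ open, literals {p=true, r=false, s=true}.
          branch 1.2.2 (add (p or r)):
            (r iff not p): β-rule — branch into r, not p  //  not r, not not p.
              branch 1.2.2.1 (add r, not p):
                (p or r): β-rule — branch into p  //  r.
                  branch 1.2.2.1.1 (add p):
                    × closes — contains both p and not p.
                  branch 1.2.2.1.2 (add r):
                    ○ open, literals {p=false, r=true}.
              branch 1.2.2.2 (add not r, not not p):
                (p or r): β-rule — branch into p  //  r.
                  branch 1.2.2.2.1 (add p):
                    ○ open, literals {p=true, r=false}.
                  branch 1.2.2.2.2 (add r):
                    × closes — contains both r and not r.
  branch 2 (add (not q iff not p)):
    (not q iff not p): β-rule — branch into not q, not p  //  not not q, not not p.
      branch 2.1 (add not q, not p):
        ○ open, literals {p=false, q=false}.
      branch 2.2 (add not not q, not not p):
        ○ open, literals {p=true, q=true}.
2 branches closed, 9 open.
Each open branch fixes some atoms; the unmentioned ones are free. Counting distinct full assignments: branch {s=true} (t, r, p, q) contributes 16 new; branch {p=true, s=true} (t, r, q) contributes 0 new; branch {r=true, s=true} (t, p, q) contributes 0 new; branch {p=false, r=true, s=true} (t, q) contributes 0 new; branch {p=true, r=false, s=true} (t, q) contributes 0 new; branch {p=false, r=true} (t, q, s) contributes 4 new; branch {p=true, r=false} (t, q, s) contributes 4 new; branch {p=false, q=false} (t, r, s) contributes 2 new; branch {p=true, q=true} (t, r, s) contributes 2 new. Total: 28.

28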